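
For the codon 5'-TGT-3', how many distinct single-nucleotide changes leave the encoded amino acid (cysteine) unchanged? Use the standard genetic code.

Position 1: none → 0 synonymous.
Position 2: none → 0 synonymous.
Position 3: TGC → 1 synonymous.
Total: 0 + 0 + 1 = 1.

1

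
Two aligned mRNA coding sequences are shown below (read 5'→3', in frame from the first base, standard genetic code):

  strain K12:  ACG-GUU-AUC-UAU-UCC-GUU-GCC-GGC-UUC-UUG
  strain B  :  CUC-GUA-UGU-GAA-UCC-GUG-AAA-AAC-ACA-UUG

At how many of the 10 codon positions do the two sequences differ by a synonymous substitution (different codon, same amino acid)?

Codon 1: ACG Thr / CUC Leu — nonsynonymous.
Codon 2: GUU Val / GUA Val — synonymous.
Codon 3: AUC Ile / UGU Cys — nonsynonymous.
Codon 4: UAU Tyr / GAA Glu — nonsynonymous.
Codon 5: UCC Ser / UCC Ser — identical.
Codon 6: GUU Val / GUG Val — synonymous.
Codon 7: GCC Ala / AAA Lys — nonsynonymous.
Codon 8: GGC Gly / AAC Asn — nonsynonymous.
Codon 9: UUC Phe / ACA Thr — nonsynonymous.
Codon 10: UUG Leu / UUG Leu — identical.
Synonymous differences: 2.

2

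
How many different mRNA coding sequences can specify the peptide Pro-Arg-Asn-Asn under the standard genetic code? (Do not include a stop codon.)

Pro: 4 codons.
Arg: 6 codons.
Asn: 2 codons.
Asn: 2 codons.
4 × 6 × 2 × 2 = 96.

96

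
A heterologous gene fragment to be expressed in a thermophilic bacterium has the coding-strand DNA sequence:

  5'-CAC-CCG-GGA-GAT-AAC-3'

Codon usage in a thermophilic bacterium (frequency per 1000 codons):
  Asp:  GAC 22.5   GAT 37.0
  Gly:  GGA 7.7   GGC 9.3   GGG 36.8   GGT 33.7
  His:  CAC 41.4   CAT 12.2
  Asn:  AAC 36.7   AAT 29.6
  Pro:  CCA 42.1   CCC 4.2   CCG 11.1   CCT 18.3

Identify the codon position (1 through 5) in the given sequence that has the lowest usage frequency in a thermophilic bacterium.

3

Codon 1 CAC (His): 41.4 per 1000.
Codon 2 CCG (Pro): 11.1 per 1000.
Codon 3 GGA (Gly): 7.7 per 1000.
Codon 4 GAT (Asp): 37.0 per 1000.
Codon 5 AAC (Asn): 36.7 per 1000.
Lowest frequency is 7.7 at codon 3.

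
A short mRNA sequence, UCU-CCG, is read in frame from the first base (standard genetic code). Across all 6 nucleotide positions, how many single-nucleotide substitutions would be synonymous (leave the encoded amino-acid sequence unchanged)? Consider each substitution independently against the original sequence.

Codon 1 (UCU, Ser): 3 synonymous substitutions.
Codon 2 (CCG, Pro): 3 synonymous substitutions.
Total: 3 + 3 = 6.

6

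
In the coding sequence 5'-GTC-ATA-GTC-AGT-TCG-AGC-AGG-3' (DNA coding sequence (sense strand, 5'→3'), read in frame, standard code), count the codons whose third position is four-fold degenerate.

Codon 1 GTC (Val): third position 4-fold.
Codon 2 ATA (Ile): third position 3-fold.
Codon 3 GTC (Val): third position 4-fold.
Codon 4 AGT (Ser): third position 2-fold.
Codon 5 TCG (Ser): third position 4-fold.
Codon 6 AGC (Ser): third position 2-fold.
Codon 7 AGG (Arg): third position 2-fold.
Four-fold degenerate third positions: 3.

3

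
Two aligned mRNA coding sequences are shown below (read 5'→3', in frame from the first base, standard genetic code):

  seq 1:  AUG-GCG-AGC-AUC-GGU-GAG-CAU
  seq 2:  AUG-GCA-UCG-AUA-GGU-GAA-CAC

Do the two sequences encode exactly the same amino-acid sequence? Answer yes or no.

Codon 1: AUG Met / AUG Met — identical.
Codon 2: GCG Ala / GCA Ala — synonymous.
Codon 3: AGC Ser / UCG Ser — synonymous.
Codon 4: AUC Ile / AUA Ile — synonymous.
Codon 5: GGU Gly / GGU Gly — identical.
Codon 6: GAG Glu / GAA Glu — synonymous.
Codon 7: CAU His / CAC His — synonymous.
Nonsynonymous differences: 0 → same protein.

yes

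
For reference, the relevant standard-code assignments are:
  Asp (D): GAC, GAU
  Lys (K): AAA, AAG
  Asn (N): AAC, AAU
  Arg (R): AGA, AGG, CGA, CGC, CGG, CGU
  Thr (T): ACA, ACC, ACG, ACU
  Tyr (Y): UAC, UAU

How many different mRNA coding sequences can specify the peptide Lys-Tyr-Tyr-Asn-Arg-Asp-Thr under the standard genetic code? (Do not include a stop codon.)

Lys: 2 codons.
Tyr: 2 codons.
Tyr: 2 codons.
Asn: 2 codons.
Arg: 6 codons.
Asp: 2 codons.
Thr: 4 codons.
2 × 2 × 2 × 2 × 6 × 2 × 4 = 768.

768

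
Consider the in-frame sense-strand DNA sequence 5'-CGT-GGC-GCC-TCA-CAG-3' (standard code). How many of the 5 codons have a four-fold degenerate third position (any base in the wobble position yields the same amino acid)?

Codon 1 CGT (Arg): third position 4-fold.
Codon 2 GGC (Gly): third position 4-fold.
Codon 3 GCC (Ala): third position 4-fold.
Codon 4 TCA (Ser): third position 4-fold.
Codon 5 CAG (Gln): third position 2-fold.
Four-fold degenerate third positions: 4.

4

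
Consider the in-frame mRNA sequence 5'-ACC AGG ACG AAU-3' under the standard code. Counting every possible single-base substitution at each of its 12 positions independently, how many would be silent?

9

Codon 1 (ACC, Thr): 3 synonymous substitutions.
Codon 2 (AGG, Arg): 2 synonymous substitutions.
Codon 3 (ACG, Thr): 3 synonymous substitutions.
Codon 4 (AAU, Asn): 1 synonymous substitution.
Total: 3 + 2 + 3 + 1 = 9.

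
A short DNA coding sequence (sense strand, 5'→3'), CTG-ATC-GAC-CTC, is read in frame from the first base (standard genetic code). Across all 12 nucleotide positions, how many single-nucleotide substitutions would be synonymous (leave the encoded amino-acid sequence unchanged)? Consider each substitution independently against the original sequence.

Codon 1 (CTG, Leu): 4 synonymous substitutions.
Codon 2 (ATC, Ile): 2 synonymous substitutions.
Codon 3 (GAC, Asp): 1 synonymous substitution.
Codon 4 (CTC, Leu): 3 synonymous substitutions.
Total: 4 + 2 + 1 + 3 = 10.

10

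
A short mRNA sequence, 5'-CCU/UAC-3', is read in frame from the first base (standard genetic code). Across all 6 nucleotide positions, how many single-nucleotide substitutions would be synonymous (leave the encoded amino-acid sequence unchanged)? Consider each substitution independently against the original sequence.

4

Codon 1 (CCU, Pro): 3 synonymous substitutions.
Codon 2 (UAC, Tyr): 1 synonymous substitution.
Total: 3 + 1 = 4.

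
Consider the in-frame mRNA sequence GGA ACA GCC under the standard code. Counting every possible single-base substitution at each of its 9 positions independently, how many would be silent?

9

Codon 1 (GGA, Gly): 3 synonymous substitutions.
Codon 2 (ACA, Thr): 3 synonymous substitutions.
Codon 3 (GCC, Ala): 3 synonymous substitutions.
Total: 3 + 3 + 3 = 9.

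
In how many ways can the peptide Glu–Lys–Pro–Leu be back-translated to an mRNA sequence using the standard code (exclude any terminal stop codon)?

96

Glu: 2 codons.
Lys: 2 codons.
Pro: 4 codons.
Leu: 6 codons.
2 × 2 × 4 × 6 = 96.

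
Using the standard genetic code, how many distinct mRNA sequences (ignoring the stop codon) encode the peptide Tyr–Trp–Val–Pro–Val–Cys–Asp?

Tyr: 2 codons.
Trp: 1 codon.
Val: 4 codons.
Pro: 4 codons.
Val: 4 codons.
Cys: 2 codons.
Asp: 2 codons.
2 × 1 × 4 × 4 × 4 × 2 × 2 = 512.

512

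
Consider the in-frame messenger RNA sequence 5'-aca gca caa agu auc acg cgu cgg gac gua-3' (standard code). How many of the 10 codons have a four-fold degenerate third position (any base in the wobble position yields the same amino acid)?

6

Codon 1 ACA (Thr): third position 4-fold.
Codon 2 GCA (Ala): third position 4-fold.
Codon 3 CAA (Gln): third position 2-fold.
Codon 4 AGU (Ser): third position 2-fold.
Codon 5 AUC (Ile): third position 3-fold.
Codon 6 ACG (Thr): third position 4-fold.
Codon 7 CGU (Arg): third position 4-fold.
Codon 8 CGG (Arg): third position 4-fold.
Codon 9 GAC (Asp): third position 2-fold.
Codon 10 GUA (Val): third position 4-fold.
Four-fold degenerate third positions: 6.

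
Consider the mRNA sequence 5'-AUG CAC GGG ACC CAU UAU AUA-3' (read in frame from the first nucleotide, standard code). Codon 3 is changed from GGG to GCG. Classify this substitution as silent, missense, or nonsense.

Position 8 falls in codon 3: GGG → Gly.
After the substitution the codon is GCG → Ala.
Gly ≠ Ala, so this is a missense mutation.

missense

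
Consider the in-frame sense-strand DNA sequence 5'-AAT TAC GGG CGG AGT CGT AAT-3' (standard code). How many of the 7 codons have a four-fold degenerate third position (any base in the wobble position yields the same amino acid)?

Codon 1 AAT (Asn): third position 2-fold.
Codon 2 TAC (Tyr): third position 2-fold.
Codon 3 GGG (Gly): third position 4-fold.
Codon 4 CGG (Arg): third position 4-fold.
Codon 5 AGT (Ser): third position 2-fold.
Codon 6 CGT (Arg): third position 4-fold.
Codon 7 AAT (Asn): third position 2-fold.
Four-fold degenerate third positions: 3.

3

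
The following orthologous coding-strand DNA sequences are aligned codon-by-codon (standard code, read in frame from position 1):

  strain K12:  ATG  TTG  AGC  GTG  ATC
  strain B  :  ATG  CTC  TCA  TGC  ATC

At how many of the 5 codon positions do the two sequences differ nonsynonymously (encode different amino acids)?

1

Codon 1: ATG Met / ATG Met — identical.
Codon 2: TTG Leu / CTC Leu — synonymous.
Codon 3: AGC Ser / TCA Ser — synonymous.
Codon 4: GTG Val / TGC Cys — nonsynonymous.
Codon 5: ATC Ile / ATC Ile — identical.
Nonsynonymous differences: 1.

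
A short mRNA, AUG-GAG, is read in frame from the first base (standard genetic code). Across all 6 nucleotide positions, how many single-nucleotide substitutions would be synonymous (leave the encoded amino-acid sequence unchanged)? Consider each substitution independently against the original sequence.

Codon 1 (AUG, Met): 0 synonymous substitutions.
Codon 2 (GAG, Glu): 1 synonymous substitution.
Total: 0 + 1 = 1.

1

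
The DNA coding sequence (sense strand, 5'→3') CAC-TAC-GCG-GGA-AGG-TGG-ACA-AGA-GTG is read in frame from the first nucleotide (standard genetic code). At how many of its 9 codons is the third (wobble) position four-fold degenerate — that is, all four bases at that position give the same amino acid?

4

Codon 1 CAC (His): third position 2-fold.
Codon 2 TAC (Tyr): third position 2-fold.
Codon 3 GCG (Ala): third position 4-fold.
Codon 4 GGA (Gly): third position 4-fold.
Codon 5 AGG (Arg): third position 2-fold.
Codon 6 TGG (Trp): third position 1-fold.
Codon 7 ACA (Thr): third position 4-fold.
Codon 8 AGA (Arg): third position 2-fold.
Codon 9 GTG (Val): third position 4-fold.
Four-fold degenerate third positions: 4.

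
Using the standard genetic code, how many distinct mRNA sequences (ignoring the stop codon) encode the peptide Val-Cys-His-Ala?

Val: 4 codons.
Cys: 2 codons.
His: 2 codons.
Ala: 4 codons.
4 × 2 × 2 × 4 = 64.

64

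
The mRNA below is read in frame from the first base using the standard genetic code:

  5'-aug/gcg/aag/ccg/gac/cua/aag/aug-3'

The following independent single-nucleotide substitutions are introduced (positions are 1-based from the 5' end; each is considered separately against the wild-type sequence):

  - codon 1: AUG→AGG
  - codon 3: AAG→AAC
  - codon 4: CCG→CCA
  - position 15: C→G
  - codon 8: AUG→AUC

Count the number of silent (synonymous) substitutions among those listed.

1

Codon 1: AUG (Met) → AGG (Arg) — missense.
Codon 3: AAG (Lys) → AAC (Asn) — missense.
Codon 4: CCG (Pro) → CCA (Pro) — synonymous.
Codon 5: GAC (Asp) → GAG (Glu) — missense.
Codon 8: AUG (Met) → AUC (Ile) — missense.
Synonymous: 1 of 5.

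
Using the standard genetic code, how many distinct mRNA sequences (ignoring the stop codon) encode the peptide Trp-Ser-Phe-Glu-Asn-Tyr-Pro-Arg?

Trp: 1 codon.
Ser: 6 codons.
Phe: 2 codons.
Glu: 2 codons.
Asn: 2 codons.
Tyr: 2 codons.
Pro: 4 codons.
Arg: 6 codons.
1 × 6 × 2 × 2 × 2 × 2 × 4 × 6 = 2304.

2304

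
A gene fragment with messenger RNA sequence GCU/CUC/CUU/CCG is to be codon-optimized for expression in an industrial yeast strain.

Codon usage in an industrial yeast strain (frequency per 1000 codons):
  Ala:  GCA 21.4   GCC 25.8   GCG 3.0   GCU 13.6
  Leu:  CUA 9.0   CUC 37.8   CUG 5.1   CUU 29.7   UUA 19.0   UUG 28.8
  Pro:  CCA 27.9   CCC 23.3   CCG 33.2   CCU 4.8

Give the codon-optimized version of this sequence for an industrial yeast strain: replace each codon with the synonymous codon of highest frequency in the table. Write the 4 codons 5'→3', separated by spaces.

Codon 1 (Ala): best is GCC at 25.8.
Codon 2 (Leu): best is CUC at 37.8.
Codon 3 (Leu): best is CUC at 37.8.
Codon 4 (Pro): best is CCG at 33.2.

GCC CUC CUC CCG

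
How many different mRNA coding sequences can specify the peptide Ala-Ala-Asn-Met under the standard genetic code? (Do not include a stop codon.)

32

Ala: 4 codons.
Ala: 4 codons.
Asn: 2 codons.
Met: 1 codon.
4 × 4 × 2 × 1 = 32.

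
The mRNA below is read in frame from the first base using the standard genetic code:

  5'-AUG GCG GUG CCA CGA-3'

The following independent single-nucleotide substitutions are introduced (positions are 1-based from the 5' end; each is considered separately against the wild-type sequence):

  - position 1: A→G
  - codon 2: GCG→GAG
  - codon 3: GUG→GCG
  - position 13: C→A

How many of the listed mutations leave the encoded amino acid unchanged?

Codon 1: AUG (Met) → GUG (Val) — missense.
Codon 2: GCG (Ala) → GAG (Glu) — missense.
Codon 3: GUG (Val) → GCG (Ala) — missense.
Codon 5: CGA (Arg) → AGA (Arg) — synonymous.
Synonymous: 1 of 4.

1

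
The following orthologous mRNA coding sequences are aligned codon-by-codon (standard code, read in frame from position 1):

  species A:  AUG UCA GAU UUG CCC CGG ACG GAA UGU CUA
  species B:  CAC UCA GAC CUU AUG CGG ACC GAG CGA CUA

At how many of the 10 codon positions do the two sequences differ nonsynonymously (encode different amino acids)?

3

Codon 1: AUG Met / CAC His — nonsynonymous.
Codon 2: UCA Ser / UCA Ser — identical.
Codon 3: GAU Asp / GAC Asp — synonymous.
Codon 4: UUG Leu / CUU Leu — synonymous.
Codon 5: CCC Pro / AUG Met — nonsynonymous.
Codon 6: CGG Arg / CGG Arg — identical.
Codon 7: ACG Thr / ACC Thr — synonymous.
Codon 8: GAA Glu / GAG Glu — synonymous.
Codon 9: UGU Cys / CGA Arg — nonsynonymous.
Codon 10: CUA Leu / CUA Leu — identical.
Nonsynonymous differences: 3.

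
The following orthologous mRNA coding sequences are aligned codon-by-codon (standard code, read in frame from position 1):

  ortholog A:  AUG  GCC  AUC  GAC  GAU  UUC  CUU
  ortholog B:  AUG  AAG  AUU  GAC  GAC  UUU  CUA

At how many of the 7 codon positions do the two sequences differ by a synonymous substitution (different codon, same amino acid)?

Codon 1: AUG Met / AUG Met — identical.
Codon 2: GCC Ala / AAG Lys — nonsynonymous.
Codon 3: AUC Ile / AUU Ile — synonymous.
Codon 4: GAC Asp / GAC Asp — identical.
Codon 5: GAU Asp / GAC Asp — synonymous.
Codon 6: UUC Phe / UUU Phe — synonymous.
Codon 7: CUU Leu / CUA Leu — synonymous.
Synonymous differences: 4.

4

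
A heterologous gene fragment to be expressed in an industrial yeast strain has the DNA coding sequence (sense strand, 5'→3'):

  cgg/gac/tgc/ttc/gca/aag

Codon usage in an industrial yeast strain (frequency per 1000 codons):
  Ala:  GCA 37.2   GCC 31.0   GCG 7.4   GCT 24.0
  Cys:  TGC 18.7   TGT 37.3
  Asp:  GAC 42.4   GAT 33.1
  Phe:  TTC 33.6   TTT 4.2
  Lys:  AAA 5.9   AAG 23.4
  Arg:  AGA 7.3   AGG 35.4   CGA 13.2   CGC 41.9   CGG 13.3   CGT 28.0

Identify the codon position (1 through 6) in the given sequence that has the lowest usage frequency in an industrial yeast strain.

1

Codon 1 CGG (Arg): 13.3 per 1000.
Codon 2 GAC (Asp): 42.4 per 1000.
Codon 3 TGC (Cys): 18.7 per 1000.
Codon 4 TTC (Phe): 33.6 per 1000.
Codon 5 GCA (Ala): 37.2 per 1000.
Codon 6 AAG (Lys): 23.4 per 1000.
Lowest frequency is 13.3 at codon 1.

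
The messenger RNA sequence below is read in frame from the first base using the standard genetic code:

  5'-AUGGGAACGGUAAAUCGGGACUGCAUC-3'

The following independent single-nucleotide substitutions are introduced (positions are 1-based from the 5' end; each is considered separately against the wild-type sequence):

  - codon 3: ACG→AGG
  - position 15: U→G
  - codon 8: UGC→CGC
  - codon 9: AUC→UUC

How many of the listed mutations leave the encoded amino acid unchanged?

Codon 3: ACG (Thr) → AGG (Arg) — missense.
Codon 5: AAU (Asn) → AAG (Lys) — missense.
Codon 8: UGC (Cys) → CGC (Arg) — missense.
Codon 9: AUC (Ile) → UUC (Phe) — missense.
Synonymous: 0 of 4.

0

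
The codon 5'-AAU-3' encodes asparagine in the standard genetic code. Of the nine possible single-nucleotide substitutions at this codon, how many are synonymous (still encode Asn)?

1

Position 1: none → 0 synonymous.
Position 2: none → 0 synonymous.
Position 3: AAC → 1 synonymous.
Total: 0 + 0 + 1 = 1.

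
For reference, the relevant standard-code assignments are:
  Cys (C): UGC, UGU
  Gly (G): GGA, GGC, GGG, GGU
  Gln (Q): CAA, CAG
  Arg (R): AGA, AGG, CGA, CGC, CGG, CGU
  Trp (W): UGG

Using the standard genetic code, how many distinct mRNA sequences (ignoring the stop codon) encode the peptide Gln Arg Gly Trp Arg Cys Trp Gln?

Gln: 2 codons.
Arg: 6 codons.
Gly: 4 codons.
Trp: 1 codon.
Arg: 6 codons.
Cys: 2 codons.
Trp: 1 codon.
Gln: 2 codons.
2 × 6 × 4 × 1 × 6 × 2 × 1 × 2 = 1152.

1152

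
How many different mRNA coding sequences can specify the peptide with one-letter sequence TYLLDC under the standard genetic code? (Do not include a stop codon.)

1152

Thr: 4 codons.
Tyr: 2 codons.
Leu: 6 codons.
Leu: 6 codons.
Asp: 2 codons.
Cys: 2 codons.
4 × 2 × 6 × 6 × 2 × 2 = 1152.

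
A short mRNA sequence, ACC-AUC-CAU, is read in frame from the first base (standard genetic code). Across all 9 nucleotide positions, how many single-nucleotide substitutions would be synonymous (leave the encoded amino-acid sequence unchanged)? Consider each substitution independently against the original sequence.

6

Codon 1 (ACC, Thr): 3 synonymous substitutions.
Codon 2 (AUC, Ile): 2 synonymous substitutions.
Codon 3 (CAU, His): 1 synonymous substitution.
Total: 3 + 2 + 1 = 6.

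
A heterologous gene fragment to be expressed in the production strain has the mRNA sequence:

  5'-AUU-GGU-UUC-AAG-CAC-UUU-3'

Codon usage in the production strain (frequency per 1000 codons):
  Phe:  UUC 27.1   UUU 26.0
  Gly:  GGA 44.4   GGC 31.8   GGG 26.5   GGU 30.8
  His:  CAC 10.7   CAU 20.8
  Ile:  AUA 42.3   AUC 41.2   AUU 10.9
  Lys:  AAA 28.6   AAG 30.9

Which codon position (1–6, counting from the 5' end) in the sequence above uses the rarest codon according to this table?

5

Codon 1 AUU (Ile): 10.9 per 1000.
Codon 2 GGU (Gly): 30.8 per 1000.
Codon 3 UUC (Phe): 27.1 per 1000.
Codon 4 AAG (Lys): 30.9 per 1000.
Codon 5 CAC (His): 10.7 per 1000.
Codon 6 UUU (Phe): 26.0 per 1000.
Lowest frequency is 10.7 at codon 5.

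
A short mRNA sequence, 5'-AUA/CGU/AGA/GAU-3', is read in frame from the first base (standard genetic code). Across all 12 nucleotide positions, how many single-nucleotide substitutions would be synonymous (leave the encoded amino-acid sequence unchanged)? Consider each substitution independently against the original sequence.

Codon 1 (AUA, Ile): 2 synonymous substitutions.
Codon 2 (CGU, Arg): 3 synonymous substitutions.
Codon 3 (AGA, Arg): 2 synonymous substitutions.
Codon 4 (GAU, Asp): 1 synonymous substitution.
Total: 2 + 3 + 2 + 1 = 8.

8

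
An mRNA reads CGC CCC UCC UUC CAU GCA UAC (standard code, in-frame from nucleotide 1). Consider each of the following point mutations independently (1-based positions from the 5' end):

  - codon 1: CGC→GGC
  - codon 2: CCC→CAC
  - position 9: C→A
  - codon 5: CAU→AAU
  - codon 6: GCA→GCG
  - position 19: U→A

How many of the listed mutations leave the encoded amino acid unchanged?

2

Codon 1: CGC (Arg) → GGC (Gly) — missense.
Codon 2: CCC (Pro) → CAC (His) — missense.
Codon 3: UCC (Ser) → UCA (Ser) — synonymous.
Codon 5: CAU (His) → AAU (Asn) — missense.
Codon 6: GCA (Ala) → GCG (Ala) — synonymous.
Codon 7: UAC (Tyr) → AAC (Asn) — missense.
Synonymous: 2 of 6.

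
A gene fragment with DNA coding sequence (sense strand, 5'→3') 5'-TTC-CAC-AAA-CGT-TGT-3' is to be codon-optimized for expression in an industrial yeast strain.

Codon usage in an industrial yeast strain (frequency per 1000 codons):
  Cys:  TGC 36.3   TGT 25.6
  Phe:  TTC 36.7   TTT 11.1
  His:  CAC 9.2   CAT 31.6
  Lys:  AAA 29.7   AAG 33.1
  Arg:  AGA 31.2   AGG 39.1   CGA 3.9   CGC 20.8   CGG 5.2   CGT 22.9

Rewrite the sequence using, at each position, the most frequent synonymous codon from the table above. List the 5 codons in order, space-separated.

Codon 1 (Phe): best is TTC at 36.7.
Codon 2 (His): best is CAT at 31.6.
Codon 3 (Lys): best is AAG at 33.1.
Codon 4 (Arg): best is AGG at 39.1.
Codon 5 (Cys): best is TGC at 36.3.

TTC CAT AAG AGG TGC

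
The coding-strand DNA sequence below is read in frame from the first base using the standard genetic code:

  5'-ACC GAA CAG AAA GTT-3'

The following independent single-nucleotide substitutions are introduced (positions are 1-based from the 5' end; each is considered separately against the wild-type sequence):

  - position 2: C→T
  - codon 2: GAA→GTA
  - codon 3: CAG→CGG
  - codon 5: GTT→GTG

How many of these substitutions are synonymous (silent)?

Codon 1: ACC (Thr) → ATC (Ile) — missense.
Codon 2: GAA (Glu) → GTA (Val) — missense.
Codon 3: CAG (Gln) → CGG (Arg) — missense.
Codon 5: GTT (Val) → GTG (Val) — synonymous.
Synonymous: 1 of 4.

1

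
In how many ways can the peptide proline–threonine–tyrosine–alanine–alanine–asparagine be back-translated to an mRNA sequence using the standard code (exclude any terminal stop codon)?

Pro: 4 codons.
Thr: 4 codons.
Tyr: 2 codons.
Ala: 4 codons.
Ala: 4 codons.
Asn: 2 codons.
4 × 4 × 2 × 4 × 4 × 2 = 1024.

1024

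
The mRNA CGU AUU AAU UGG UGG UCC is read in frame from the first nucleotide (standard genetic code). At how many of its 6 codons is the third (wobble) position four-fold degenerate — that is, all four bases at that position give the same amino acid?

2

Codon 1 CGU (Arg): third position 4-fold.
Codon 2 AUU (Ile): third position 3-fold.
Codon 3 AAU (Asn): third position 2-fold.
Codon 4 UGG (Trp): third position 1-fold.
Codon 5 UGG (Trp): third position 1-fold.
Codon 6 UCC (Ser): third position 4-fold.
Four-fold degenerate third positions: 2.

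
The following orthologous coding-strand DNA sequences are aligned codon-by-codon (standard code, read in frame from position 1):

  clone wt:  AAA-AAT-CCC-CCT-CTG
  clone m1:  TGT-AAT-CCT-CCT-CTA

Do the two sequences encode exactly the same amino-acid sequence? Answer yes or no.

no

Codon 1: AAA Lys / TGT Cys — nonsynonymous.
Codon 2: AAT Asn / AAT Asn — identical.
Codon 3: CCC Pro / CCT Pro — synonymous.
Codon 4: CCT Pro / CCT Pro — identical.
Codon 5: CTG Leu / CTA Leu — synonymous.
Nonsynonymous differences: 1 → different protein.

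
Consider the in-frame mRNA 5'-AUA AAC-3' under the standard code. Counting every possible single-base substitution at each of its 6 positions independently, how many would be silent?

Codon 1 (AUA, Ile): 2 synonymous substitutions.
Codon 2 (AAC, Asn): 1 synonymous substitution.
Total: 2 + 1 = 3.

3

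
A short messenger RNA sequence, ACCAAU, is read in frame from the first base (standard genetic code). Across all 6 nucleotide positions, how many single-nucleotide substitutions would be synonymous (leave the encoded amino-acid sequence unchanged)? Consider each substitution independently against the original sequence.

Codon 1 (ACC, Thr): 3 synonymous substitutions.
Codon 2 (AAU, Asn): 1 synonymous substitution.
Total: 3 + 1 = 4.

4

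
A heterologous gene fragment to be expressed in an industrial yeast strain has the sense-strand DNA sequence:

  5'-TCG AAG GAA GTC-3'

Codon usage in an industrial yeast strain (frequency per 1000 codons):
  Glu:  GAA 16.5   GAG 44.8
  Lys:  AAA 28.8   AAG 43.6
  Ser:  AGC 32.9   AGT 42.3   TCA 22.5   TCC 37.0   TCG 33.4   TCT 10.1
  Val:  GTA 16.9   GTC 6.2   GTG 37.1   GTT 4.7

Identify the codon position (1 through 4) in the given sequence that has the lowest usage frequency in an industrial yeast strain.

Codon 1 TCG (Ser): 33.4 per 1000.
Codon 2 AAG (Lys): 43.6 per 1000.
Codon 3 GAA (Glu): 16.5 per 1000.
Codon 4 GTC (Val): 6.2 per 1000.
Lowest frequency is 6.2 at codon 4.

4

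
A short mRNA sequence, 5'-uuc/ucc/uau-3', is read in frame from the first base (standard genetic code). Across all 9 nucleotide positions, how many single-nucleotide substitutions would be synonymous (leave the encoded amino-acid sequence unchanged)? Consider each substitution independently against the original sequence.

5

Codon 1 (UUC, Phe): 1 synonymous substitution.
Codon 2 (UCC, Ser): 3 synonymous substitutions.
Codon 3 (UAU, Tyr): 1 synonymous substitution.
Total: 1 + 3 + 1 = 5.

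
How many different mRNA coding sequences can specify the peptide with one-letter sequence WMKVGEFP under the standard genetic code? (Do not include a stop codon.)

512

Trp: 1 codon.
Met: 1 codon.
Lys: 2 codons.
Val: 4 codons.
Gly: 4 codons.
Glu: 2 codons.
Phe: 2 codons.
Pro: 4 codons.
1 × 1 × 2 × 4 × 4 × 2 × 2 × 4 = 512.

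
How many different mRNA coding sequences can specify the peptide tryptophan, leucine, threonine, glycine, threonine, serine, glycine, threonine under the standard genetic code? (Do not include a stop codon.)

Trp: 1 codon.
Leu: 6 codons.
Thr: 4 codons.
Gly: 4 codons.
Thr: 4 codons.
Ser: 6 codons.
Gly: 4 codons.
Thr: 4 codons.
1 × 6 × 4 × 4 × 4 × 6 × 4 × 4 = 36864.

36864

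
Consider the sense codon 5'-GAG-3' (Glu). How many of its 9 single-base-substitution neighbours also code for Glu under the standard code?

Position 1: none → 0 synonymous.
Position 2: none → 0 synonymous.
Position 3: GAA → 1 synonymous.
Total: 0 + 0 + 1 = 1.

1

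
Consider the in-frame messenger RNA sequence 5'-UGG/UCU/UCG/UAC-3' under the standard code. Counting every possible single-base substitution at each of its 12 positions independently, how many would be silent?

7

Codon 1 (UGG, Trp): 0 synonymous substitutions.
Codon 2 (UCU, Ser): 3 synonymous substitutions.
Codon 3 (UCG, Ser): 3 synonymous substitutions.
Codon 4 (UAC, Tyr): 1 synonymous substitution.
Total: 0 + 3 + 3 + 1 = 7.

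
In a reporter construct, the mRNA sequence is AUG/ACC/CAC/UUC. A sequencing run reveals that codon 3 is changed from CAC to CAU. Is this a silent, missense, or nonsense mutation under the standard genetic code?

silent

Position 9 falls in codon 3: CAC → His.
After the substitution the codon is CAU → His.
Both encode His, so the change is synonymous.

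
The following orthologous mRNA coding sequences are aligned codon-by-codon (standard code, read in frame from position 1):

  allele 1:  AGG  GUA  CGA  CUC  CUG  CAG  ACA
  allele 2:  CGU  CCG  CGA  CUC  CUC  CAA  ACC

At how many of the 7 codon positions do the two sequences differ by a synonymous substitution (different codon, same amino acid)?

Codon 1: AGG Arg / CGU Arg — synonymous.
Codon 2: GUA Val / CCG Pro — nonsynonymous.
Codon 3: CGA Arg / CGA Arg — identical.
Codon 4: CUC Leu / CUC Leu — identical.
Codon 5: CUG Leu / CUC Leu — synonymous.
Codon 6: CAG Gln / CAA Gln — synonymous.
Codon 7: ACA Thr / ACC Thr — synonymous.
Synonymous differences: 4.

4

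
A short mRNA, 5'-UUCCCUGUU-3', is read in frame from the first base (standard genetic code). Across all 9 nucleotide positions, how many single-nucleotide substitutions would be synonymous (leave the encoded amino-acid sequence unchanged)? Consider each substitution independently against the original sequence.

Codon 1 (UUC, Phe): 1 synonymous substitution.
Codon 2 (CCU, Pro): 3 synonymous substitutions.
Codon 3 (GUU, Val): 3 synonymous substitutions.
Total: 1 + 3 + 3 = 7.

7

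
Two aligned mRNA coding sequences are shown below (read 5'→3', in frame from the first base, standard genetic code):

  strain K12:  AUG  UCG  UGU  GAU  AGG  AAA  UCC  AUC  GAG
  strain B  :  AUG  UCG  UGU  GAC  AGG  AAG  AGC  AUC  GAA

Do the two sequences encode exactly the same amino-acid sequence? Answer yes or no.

Codon 1: AUG Met / AUG Met — identical.
Codon 2: UCG Ser / UCG Ser — identical.
Codon 3: UGU Cys / UGU Cys — identical.
Codon 4: GAU Asp / GAC Asp — synonymous.
Codon 5: AGG Arg / AGG Arg — identical.
Codon 6: AAA Lys / AAG Lys — synonymous.
Codon 7: UCC Ser / AGC Ser — synonymous.
Codon 8: AUC Ile / AUC Ile — identical.
Codon 9: GAG Glu / GAA Glu — synonymous.
Nonsynonymous differences: 0 → same protein.

yes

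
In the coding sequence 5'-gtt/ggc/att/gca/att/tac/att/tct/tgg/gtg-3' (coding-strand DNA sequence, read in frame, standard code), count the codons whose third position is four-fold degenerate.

5

Codon 1 GTT (Val): third position 4-fold.
Codon 2 GGC (Gly): third position 4-fold.
Codon 3 ATT (Ile): third position 3-fold.
Codon 4 GCA (Ala): third position 4-fold.
Codon 5 ATT (Ile): third position 3-fold.
Codon 6 TAC (Tyr): third position 2-fold.
Codon 7 ATT (Ile): third position 3-fold.
Codon 8 TCT (Ser): third position 4-fold.
Codon 9 TGG (Trp): third position 1-fold.
Codon 10 GTG (Val): third position 4-fold.
Four-fold degenerate third positions: 5.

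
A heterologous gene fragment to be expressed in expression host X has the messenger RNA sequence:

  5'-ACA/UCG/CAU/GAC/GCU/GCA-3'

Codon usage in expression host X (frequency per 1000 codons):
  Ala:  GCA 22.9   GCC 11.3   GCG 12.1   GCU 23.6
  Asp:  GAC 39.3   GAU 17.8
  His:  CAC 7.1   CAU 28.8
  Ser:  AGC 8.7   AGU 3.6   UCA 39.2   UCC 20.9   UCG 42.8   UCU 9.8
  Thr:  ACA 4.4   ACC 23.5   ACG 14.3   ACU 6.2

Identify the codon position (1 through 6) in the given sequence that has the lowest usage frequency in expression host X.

1

Codon 1 ACA (Thr): 4.4 per 1000.
Codon 2 UCG (Ser): 42.8 per 1000.
Codon 3 CAU (His): 28.8 per 1000.
Codon 4 GAC (Asp): 39.3 per 1000.
Codon 5 GCU (Ala): 23.6 per 1000.
Codon 6 GCA (Ala): 22.9 per 1000.
Lowest frequency is 4.4 at codon 1.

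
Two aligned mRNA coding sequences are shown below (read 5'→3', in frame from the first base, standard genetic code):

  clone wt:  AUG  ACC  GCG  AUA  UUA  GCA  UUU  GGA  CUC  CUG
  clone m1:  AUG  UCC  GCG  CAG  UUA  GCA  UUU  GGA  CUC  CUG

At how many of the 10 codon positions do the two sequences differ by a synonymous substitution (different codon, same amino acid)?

Codon 1: AUG Met / AUG Met — identical.
Codon 2: ACC Thr / UCC Ser — nonsynonymous.
Codon 3: GCG Ala / GCG Ala — identical.
Codon 4: AUA Ile / CAG Gln — nonsynonymous.
Codon 5: UUA Leu / UUA Leu — identical.
Codon 6: GCA Ala / GCA Ala — identical.
Codon 7: UUU Phe / UUU Phe — identical.
Codon 8: GGA Gly / GGA Gly — identical.
Codon 9: CUC Leu / CUC Leu — identical.
Codon 10: CUG Leu / CUG Leu — identical.
Synonymous differences: 0.

0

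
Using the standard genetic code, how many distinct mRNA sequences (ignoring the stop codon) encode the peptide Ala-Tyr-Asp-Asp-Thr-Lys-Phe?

512

Ala: 4 codons.
Tyr: 2 codons.
Asp: 2 codons.
Asp: 2 codons.
Thr: 4 codons.
Lys: 2 codons.
Phe: 2 codons.
4 × 2 × 2 × 2 × 4 × 2 × 2 = 512.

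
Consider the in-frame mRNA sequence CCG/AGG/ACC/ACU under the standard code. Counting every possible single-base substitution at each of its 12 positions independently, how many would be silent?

11

Codon 1 (CCG, Pro): 3 synonymous substitutions.
Codon 2 (AGG, Arg): 2 synonymous substitutions.
Codon 3 (ACC, Thr): 3 synonymous substitutions.
Codon 4 (ACU, Thr): 3 synonymous substitutions.
Total: 3 + 2 + 3 + 3 = 11.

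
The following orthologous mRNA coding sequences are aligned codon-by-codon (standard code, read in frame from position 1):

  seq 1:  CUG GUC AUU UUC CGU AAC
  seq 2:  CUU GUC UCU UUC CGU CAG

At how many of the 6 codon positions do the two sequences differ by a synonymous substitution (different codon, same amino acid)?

Codon 1: CUG Leu / CUU Leu — synonymous.
Codon 2: GUC Val / GUC Val — identical.
Codon 3: AUU Ile / UCU Ser — nonsynonymous.
Codon 4: UUC Phe / UUC Phe — identical.
Codon 5: CGU Arg / CGU Arg — identical.
Codon 6: AAC Asn / CAG Gln — nonsynonymous.
Synonymous differences: 1.

1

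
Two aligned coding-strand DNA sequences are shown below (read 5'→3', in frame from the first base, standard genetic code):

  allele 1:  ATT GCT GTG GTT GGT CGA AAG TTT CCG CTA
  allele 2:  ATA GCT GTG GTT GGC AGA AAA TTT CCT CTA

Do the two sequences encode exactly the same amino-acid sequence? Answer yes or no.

yes

Codon 1: ATT Ile / ATA Ile — synonymous.
Codon 2: GCT Ala / GCT Ala — identical.
Codon 3: GTG Val / GTG Val — identical.
Codon 4: GTT Val / GTT Val — identical.
Codon 5: GGT Gly / GGC Gly — synonymous.
Codon 6: CGA Arg / AGA Arg — synonymous.
Codon 7: AAG Lys / AAA Lys — synonymous.
Codon 8: TTT Phe / TTT Phe — identical.
Codon 9: CCG Pro / CCT Pro — synonymous.
Codon 10: CTA Leu / CTA Leu — identical.
Nonsynonymous differences: 0 → same protein.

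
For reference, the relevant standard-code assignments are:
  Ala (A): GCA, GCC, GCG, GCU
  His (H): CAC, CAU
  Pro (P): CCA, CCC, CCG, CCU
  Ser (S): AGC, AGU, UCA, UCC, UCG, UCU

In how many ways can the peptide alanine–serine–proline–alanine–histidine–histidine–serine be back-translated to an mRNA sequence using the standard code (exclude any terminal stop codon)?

9216

Ala: 4 codons.
Ser: 6 codons.
Pro: 4 codons.
Ala: 4 codons.
His: 2 codons.
His: 2 codons.
Ser: 6 codons.
4 × 6 × 4 × 4 × 2 × 2 × 6 = 9216.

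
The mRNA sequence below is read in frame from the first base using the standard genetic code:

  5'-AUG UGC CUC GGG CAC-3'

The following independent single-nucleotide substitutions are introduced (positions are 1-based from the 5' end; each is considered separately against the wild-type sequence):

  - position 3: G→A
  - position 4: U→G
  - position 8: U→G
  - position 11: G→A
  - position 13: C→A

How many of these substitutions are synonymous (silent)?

Codon 1: AUG (Met) → AUA (Ile) — missense.
Codon 2: UGC (Cys) → GGC (Gly) — missense.
Codon 3: CUC (Leu) → CGC (Arg) — missense.
Codon 4: GGG (Gly) → GAG (Glu) — missense.
Codon 5: CAC (His) → AAC (Asn) — missense.
Synonymous: 0 of 5.

0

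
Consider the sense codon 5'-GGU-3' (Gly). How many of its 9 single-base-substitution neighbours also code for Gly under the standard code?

Position 1: none → 0 synonymous.
Position 2: none → 0 synonymous.
Position 3: GGC, GGA, GGG → 3 synonymous.
Total: 0 + 0 + 3 = 3.

3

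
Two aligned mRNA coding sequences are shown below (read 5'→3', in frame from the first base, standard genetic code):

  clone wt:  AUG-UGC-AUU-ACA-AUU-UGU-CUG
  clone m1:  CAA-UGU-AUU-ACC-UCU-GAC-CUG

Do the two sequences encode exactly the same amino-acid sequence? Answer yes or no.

Codon 1: AUG Met / CAA Gln — nonsynonymous.
Codon 2: UGC Cys / UGU Cys — synonymous.
Codon 3: AUU Ile / AUU Ile — identical.
Codon 4: ACA Thr / ACC Thr — synonymous.
Codon 5: AUU Ile / UCU Ser — nonsynonymous.
Codon 6: UGU Cys / GAC Asp — nonsynonymous.
Codon 7: CUG Leu / CUG Leu — identical.
Nonsynonymous differences: 3 → different protein.

no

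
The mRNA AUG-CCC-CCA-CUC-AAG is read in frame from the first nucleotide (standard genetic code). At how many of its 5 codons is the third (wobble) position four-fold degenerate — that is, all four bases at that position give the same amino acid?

Codon 1 AUG (Met): third position 1-fold.
Codon 2 CCC (Pro): third position 4-fold.
Codon 3 CCA (Pro): third position 4-fold.
Codon 4 CUC (Leu): third position 4-fold.
Codon 5 AAG (Lys): third position 2-fold.
Four-fold degenerate third positions: 3.

3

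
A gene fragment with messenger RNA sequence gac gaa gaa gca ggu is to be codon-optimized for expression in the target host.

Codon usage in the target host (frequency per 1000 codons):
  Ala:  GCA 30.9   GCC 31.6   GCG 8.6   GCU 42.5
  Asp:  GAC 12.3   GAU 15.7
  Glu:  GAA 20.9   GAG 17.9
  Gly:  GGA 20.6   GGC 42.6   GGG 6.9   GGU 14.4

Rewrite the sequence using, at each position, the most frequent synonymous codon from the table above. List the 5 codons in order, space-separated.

GAU GAA GAA GCU GGC

Codon 1 (Asp): best is GAU at 15.7.
Codon 2 (Glu): best is GAA at 20.9.
Codon 3 (Glu): best is GAA at 20.9.
Codon 4 (Ala): best is GCU at 42.5.
Codon 5 (Gly): best is GGC at 42.6.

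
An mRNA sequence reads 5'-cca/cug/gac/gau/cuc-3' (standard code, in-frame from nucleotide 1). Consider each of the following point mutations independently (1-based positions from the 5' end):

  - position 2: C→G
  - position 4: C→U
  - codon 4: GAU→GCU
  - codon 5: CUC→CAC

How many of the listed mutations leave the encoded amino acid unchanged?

1

Codon 1: CCA (Pro) → CGA (Arg) — missense.
Codon 2: CUG (Leu) → UUG (Leu) — synonymous.
Codon 4: GAU (Asp) → GCU (Ala) — missense.
Codon 5: CUC (Leu) → CAC (His) — missense.
Synonymous: 1 of 4.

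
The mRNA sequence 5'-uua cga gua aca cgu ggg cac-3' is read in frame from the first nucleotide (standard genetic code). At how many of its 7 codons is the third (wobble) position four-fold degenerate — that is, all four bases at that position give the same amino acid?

Codon 1 UUA (Leu): third position 2-fold.
Codon 2 CGA (Arg): third position 4-fold.
Codon 3 GUA (Val): third position 4-fold.
Codon 4 ACA (Thr): third position 4-fold.
Codon 5 CGU (Arg): third position 4-fold.
Codon 6 GGG (Gly): third position 4-fold.
Codon 7 CAC (His): third position 2-fold.
Four-fold degenerate third positions: 5.

5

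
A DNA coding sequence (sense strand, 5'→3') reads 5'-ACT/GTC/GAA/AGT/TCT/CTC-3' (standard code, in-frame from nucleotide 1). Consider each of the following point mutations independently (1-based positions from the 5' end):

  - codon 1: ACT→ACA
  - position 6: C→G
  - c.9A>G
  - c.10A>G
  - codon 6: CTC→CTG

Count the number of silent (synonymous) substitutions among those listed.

Codon 1: ACT (Thr) → ACA (Thr) — synonymous.
Codon 2: GTC (Val) → GTG (Val) — synonymous.
Codon 3: GAA (Glu) → GAG (Glu) — synonymous.
Codon 4: AGT (Ser) → GGT (Gly) — missense.
Codon 6: CTC (Leu) → CTG (Leu) — synonymous.
Synonymous: 4 of 5.

4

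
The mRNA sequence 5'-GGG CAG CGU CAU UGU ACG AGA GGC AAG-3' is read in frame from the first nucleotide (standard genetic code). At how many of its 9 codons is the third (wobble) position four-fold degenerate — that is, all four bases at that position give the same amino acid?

Codon 1 GGG (Gly): third position 4-fold.
Codon 2 CAG (Gln): third position 2-fold.
Codon 3 CGU (Arg): third position 4-fold.
Codon 4 CAU (His): third position 2-fold.
Codon 5 UGU (Cys): third position 2-fold.
Codon 6 ACG (Thr): third position 4-fold.
Codon 7 AGA (Arg): third position 2-fold.
Codon 8 GGC (Gly): third position 4-fold.
Codon 9 AAG (Lys): third position 2-fold.
Four-fold degenerate third positions: 4.

4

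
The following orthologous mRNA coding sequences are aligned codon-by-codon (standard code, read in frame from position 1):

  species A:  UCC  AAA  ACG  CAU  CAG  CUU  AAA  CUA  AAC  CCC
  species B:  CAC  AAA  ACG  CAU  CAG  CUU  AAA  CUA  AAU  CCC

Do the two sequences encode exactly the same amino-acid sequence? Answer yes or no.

Codon 1: UCC Ser / CAC His — nonsynonymous.
Codon 2: AAA Lys / AAA Lys — identical.
Codon 3: ACG Thr / ACG Thr — identical.
Codon 4: CAU His / CAU His — identical.
Codon 5: CAG Gln / CAG Gln — identical.
Codon 6: CUU Leu / CUU Leu — identical.
Codon 7: AAA Lys / AAA Lys — identical.
Codon 8: CUA Leu / CUA Leu — identical.
Codon 9: AAC Asn / AAU Asn — synonymous.
Codon 10: CCC Pro / CCC Pro — identical.
Nonsynonymous differences: 1 → different protein.

no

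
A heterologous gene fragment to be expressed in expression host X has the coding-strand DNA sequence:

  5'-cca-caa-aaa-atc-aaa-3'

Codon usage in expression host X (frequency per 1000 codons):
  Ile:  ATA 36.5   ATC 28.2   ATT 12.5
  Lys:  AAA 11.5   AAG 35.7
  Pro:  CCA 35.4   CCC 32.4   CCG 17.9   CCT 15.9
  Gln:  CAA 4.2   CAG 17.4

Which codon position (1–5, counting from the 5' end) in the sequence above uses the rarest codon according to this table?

2

Codon 1 CCA (Pro): 35.4 per 1000.
Codon 2 CAA (Gln): 4.2 per 1000.
Codon 3 AAA (Lys): 11.5 per 1000.
Codon 4 ATC (Ile): 28.2 per 1000.
Codon 5 AAA (Lys): 11.5 per 1000.
Lowest frequency is 4.2 at codon 2.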